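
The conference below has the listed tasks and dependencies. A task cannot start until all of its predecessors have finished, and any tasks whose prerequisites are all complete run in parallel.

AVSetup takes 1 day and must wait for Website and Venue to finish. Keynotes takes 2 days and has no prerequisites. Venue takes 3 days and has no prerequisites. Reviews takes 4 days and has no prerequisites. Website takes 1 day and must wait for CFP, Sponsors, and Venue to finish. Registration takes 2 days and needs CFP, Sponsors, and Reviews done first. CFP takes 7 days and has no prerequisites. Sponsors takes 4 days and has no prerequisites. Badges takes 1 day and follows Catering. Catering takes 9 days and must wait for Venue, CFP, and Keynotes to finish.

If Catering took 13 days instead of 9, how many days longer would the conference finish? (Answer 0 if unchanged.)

4

Critical path before the change: CFP→Catering→Badges = 7+9+1 = 17 giving 17 days.
Since Catering is critical, the +4 change carries straight to that chain (now 21 days).
The critical path is still CFP→Catering→Badges; finish is now 21 days.
Change in finish: 21 − 17 = +4 days.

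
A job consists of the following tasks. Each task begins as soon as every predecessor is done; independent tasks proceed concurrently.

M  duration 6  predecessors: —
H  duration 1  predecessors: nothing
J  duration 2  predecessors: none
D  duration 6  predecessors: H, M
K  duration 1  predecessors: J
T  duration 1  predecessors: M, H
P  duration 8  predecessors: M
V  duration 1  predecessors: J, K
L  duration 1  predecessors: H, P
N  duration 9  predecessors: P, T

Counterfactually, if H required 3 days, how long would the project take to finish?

23

The binding path is M→P→N = 6+8+9 = 23; finish at 23 days.
The longest path through H is only 11 days, so H has float 12.
That remains the longest chain; total 23 days.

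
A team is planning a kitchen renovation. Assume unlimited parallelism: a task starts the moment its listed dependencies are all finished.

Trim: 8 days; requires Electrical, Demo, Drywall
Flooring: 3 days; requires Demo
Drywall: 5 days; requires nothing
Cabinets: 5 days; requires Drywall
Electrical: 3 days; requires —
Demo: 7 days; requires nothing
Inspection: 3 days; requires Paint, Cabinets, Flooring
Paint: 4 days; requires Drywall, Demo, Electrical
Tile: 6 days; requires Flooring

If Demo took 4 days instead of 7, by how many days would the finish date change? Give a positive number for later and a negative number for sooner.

Actual critical path: Demo→Flooring→Tile = 7+3+6 = 16 ⇒ 16 days.
Since Demo is critical, the -3 change carries straight to that chain (now 13 days).
That remains the longest chain; total 13 days.
Change in finish: 13 − 16 = -3 days.

-3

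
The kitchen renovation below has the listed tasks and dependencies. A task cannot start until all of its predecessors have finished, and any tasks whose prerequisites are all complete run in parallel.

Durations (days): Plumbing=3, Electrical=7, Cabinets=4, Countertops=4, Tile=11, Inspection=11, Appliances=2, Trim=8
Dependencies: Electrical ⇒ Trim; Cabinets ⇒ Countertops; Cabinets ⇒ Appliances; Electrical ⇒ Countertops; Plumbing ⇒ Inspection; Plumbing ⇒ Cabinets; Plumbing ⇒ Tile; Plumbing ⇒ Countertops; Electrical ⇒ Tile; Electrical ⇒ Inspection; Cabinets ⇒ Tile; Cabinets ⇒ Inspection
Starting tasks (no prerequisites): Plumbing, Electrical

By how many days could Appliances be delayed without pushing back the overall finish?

The longest chain is Plumbing→Cabinets→Tile = 3+4+11 = 18; overall finish 18 days.
Appliances finishes as early as 9 and must finish by 18.
So Appliances can slip 18 − 9 = 9 days.

9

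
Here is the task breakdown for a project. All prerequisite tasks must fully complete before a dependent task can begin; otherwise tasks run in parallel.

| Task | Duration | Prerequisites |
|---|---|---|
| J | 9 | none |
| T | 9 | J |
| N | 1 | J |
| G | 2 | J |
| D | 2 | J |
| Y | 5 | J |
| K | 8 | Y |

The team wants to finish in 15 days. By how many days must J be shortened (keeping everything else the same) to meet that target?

Current finish: 22 days; target: 15.
J is on every critical path, so each day cut from J cuts the finish by one (this holds down to a finish of 14).
Need 22 − 15 = 7 days off J → J becomes 2 days, finish becomes 15.

7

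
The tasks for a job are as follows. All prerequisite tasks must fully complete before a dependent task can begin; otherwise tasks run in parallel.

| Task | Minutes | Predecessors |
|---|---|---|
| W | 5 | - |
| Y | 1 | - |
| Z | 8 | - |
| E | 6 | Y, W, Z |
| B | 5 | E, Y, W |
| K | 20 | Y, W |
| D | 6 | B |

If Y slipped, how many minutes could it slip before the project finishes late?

4

The longest chain is W→K = 5+20 = 25; overall finish 25 minutes.
Longest path through Y: 21 minutes (earliest finish 1, latest finish 5).
Slack of Y = 4 − 0 = 4 minutes.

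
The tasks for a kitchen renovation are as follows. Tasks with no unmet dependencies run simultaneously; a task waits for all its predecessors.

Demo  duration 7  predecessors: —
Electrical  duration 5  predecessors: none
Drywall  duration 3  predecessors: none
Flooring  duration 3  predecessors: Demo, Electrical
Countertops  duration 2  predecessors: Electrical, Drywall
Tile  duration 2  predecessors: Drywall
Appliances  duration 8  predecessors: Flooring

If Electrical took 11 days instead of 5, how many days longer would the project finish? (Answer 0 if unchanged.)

4

Actual critical path: Demo→Flooring→Appliances = 7+3+8 = 18 ⇒ 18 days.
Electrical has 2 days of float (longest path through it is 16).
Now Electrical→Flooring→Appliances = 11+3+8 = 22 is longest, so the finish becomes 22 days.
Change in finish: 22 − 18 = +4 days.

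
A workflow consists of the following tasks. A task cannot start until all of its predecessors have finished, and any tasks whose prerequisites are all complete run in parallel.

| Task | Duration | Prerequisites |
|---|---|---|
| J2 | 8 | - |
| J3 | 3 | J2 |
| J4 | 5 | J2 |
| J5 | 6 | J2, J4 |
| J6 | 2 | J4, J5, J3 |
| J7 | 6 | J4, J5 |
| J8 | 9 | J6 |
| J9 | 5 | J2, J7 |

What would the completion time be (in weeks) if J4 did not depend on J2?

Before: longest chain J2→J4→J5→J6→J8 = 8+5+6+2+9 = 30, finish 30.
Without J2→J4, J4's earliest start moves from 8 to 0.
The longest chain is now J2→J5→J6→J8 = 8+6+2+9 = 25, so the schedule takes 25 weeks.

25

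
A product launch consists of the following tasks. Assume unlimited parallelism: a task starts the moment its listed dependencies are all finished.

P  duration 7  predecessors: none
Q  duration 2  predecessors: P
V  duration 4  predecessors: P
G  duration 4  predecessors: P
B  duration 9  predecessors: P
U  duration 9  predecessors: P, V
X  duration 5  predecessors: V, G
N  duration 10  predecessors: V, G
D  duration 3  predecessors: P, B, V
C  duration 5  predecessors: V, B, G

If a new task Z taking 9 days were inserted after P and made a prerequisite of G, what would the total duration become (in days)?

Originally the project takes 21 days.
With Z inserted, G now waits for max(P, Z).
New critical path: P→Z→G→N = 7+9+4+10 = 30 ⇒ 30 days.

30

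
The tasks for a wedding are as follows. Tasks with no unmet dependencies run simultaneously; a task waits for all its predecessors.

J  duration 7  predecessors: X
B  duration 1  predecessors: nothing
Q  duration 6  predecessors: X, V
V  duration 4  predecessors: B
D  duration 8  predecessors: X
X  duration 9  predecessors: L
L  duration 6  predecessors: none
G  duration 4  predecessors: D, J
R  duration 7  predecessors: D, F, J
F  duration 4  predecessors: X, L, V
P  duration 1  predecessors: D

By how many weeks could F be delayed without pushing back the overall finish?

4

L→X→D→R = 6+9+8+7 = 30 sets the makespan at 30 weeks.
F finishes as early as 19 and must finish by 23.
So F can slip 23 − 19 = 4 weeks.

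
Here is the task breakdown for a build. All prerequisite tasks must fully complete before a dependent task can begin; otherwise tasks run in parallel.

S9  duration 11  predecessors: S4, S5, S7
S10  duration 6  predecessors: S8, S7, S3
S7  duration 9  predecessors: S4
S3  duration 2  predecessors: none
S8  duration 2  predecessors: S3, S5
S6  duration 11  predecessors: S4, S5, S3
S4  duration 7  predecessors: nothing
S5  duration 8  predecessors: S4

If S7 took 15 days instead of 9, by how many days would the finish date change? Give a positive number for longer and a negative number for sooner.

6

Critical path before the change: S4→S7→S9 = 7+9+11 = 27 giving 27 days.
S7 is on the critical path; changing it to 15 makes that path 33 days.
That remains the longest chain; total 33 days.
Change in finish: 33 − 27 = +6 days.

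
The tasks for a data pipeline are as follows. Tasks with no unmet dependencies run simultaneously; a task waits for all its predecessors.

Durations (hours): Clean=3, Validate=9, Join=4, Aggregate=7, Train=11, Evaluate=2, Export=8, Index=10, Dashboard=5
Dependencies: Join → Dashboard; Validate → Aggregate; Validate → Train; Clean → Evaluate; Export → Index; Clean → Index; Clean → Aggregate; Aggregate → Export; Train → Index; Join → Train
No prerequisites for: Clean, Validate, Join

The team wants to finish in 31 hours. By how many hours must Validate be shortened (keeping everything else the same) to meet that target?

3

Current finish: 34 hours; target: 31.
Validate is on every critical path, so each hour cut from Validate cuts the finish by one (this holds down to a finish of 28).
Need 34 − 31 = 3 hours off Validate → Validate becomes 6 hours, finish becomes 31.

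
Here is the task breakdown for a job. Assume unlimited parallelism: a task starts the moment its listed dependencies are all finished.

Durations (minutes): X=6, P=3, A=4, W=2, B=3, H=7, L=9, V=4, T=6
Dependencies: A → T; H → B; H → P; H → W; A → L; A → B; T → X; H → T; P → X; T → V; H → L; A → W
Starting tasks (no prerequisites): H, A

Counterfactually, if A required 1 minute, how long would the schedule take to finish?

19

The binding path is H→T→X = 7+6+6 = 19; finish at 19 minutes.
The longest path through A is only 16 minutes, so A has float 3.
That remains the longest chain; total 19 minutes.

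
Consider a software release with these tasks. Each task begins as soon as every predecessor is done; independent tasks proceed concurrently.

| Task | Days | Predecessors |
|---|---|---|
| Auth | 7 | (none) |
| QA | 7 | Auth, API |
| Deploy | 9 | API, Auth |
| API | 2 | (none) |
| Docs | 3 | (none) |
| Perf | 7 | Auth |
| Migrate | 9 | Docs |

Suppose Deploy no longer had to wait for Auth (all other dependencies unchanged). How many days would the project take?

Before: longest chain Auth→Deploy = 7+9 = 16, finish 16.
Without Auth→Deploy, Deploy's earliest start moves from 7 to 2.
After: Auth→QA = 7+7 = 14 → 14 days.

14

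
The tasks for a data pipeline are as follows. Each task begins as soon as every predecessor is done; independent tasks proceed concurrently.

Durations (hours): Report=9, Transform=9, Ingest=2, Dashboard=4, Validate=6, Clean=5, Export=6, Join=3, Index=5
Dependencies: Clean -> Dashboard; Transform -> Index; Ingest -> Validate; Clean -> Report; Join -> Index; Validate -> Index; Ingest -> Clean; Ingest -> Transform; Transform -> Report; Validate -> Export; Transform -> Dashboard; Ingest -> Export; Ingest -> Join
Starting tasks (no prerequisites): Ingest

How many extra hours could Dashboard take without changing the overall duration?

5

Critical path: Ingest→Transform→Report = 2+9+9 = 20, so the finish is 20 hours.
The longest chain containing Dashboard totals 15 hours.
So Dashboard can slip 20 − 15 = 5 hours.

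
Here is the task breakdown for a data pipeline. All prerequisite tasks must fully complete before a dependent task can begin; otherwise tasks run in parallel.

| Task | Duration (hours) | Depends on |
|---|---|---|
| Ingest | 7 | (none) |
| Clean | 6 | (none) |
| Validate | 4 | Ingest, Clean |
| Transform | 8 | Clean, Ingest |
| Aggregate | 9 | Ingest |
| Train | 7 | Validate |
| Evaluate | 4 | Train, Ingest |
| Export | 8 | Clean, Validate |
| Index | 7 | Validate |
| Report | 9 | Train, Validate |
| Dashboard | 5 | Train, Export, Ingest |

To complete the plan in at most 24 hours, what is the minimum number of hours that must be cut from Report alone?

3

Current finish: 27 hours; target: 24.
Report is on every critical path, so each hour cut from Report cuts the finish by one (this holds down to a finish of 24).
Need 27 − 24 = 3 hours off Report → Report becomes 6 hours, finish becomes 24.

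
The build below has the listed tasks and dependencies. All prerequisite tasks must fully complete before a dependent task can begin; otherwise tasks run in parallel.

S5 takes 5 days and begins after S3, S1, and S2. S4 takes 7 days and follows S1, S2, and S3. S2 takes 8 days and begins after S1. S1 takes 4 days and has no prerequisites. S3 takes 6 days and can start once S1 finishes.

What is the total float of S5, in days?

S1→S2→S4 = 4+8+7 = 19 sets the makespan at 19 days.
Longest path through S5: 17 days (earliest finish 17, latest finish 19).
Float = 19 − 17 = 2.

2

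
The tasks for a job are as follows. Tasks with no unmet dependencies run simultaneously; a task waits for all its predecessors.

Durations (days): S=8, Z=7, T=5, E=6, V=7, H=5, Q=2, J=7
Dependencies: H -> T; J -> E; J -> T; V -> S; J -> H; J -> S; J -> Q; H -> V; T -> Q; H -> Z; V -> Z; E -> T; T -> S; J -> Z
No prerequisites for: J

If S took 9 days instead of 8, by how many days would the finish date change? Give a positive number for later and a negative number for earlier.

As given, the longest chain is J→H→V→S = 7+5+7+8 = 27, so the finish is 27 days.
Since S is critical, the +1 change carries straight to that chain (now 28 days).
No other chain overtakes it, so the finish is 28 days.
Change in finish: 28 − 27 = +1 days.

1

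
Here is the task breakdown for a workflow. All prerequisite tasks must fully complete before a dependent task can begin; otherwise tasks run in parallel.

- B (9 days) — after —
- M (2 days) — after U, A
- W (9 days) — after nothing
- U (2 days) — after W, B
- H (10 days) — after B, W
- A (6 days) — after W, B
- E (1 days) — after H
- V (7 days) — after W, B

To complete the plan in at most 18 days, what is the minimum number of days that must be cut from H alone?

2

Current finish: 20 days; target: 18.
H is on every critical path, so each day cut from H cuts the finish by one (this holds down to a finish of 17).
Need 20 − 18 = 2 days off H → H becomes 8 days, finish becomes 18.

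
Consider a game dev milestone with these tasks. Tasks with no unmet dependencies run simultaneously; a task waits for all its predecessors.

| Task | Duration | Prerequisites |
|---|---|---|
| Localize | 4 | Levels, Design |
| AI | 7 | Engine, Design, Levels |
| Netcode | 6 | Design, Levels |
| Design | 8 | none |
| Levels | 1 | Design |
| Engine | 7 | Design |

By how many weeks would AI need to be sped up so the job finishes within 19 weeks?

Current finish: 22 weeks; target: 19.
AI is on every critical path, so each week cut from AI cuts the finish by one (this holds down to a finish of 16).
Need 22 − 19 = 3 weeks off AI → AI becomes 4 weeks, finish becomes 19.

3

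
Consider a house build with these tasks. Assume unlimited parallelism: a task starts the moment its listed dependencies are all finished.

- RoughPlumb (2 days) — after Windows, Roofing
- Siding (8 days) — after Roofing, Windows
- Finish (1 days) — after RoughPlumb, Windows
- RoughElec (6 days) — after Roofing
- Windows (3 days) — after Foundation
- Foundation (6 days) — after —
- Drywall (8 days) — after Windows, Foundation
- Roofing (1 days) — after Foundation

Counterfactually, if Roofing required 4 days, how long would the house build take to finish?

Actual critical path: Foundation→Windows→Drywall = 6+3+8 = 17 ⇒ 17 days.
Roofing has 2 days of float (longest path through it is 15).
New critical path: Foundation→Roofing→Siding = 6+4+8 = 18 ⇒ 18 days.

18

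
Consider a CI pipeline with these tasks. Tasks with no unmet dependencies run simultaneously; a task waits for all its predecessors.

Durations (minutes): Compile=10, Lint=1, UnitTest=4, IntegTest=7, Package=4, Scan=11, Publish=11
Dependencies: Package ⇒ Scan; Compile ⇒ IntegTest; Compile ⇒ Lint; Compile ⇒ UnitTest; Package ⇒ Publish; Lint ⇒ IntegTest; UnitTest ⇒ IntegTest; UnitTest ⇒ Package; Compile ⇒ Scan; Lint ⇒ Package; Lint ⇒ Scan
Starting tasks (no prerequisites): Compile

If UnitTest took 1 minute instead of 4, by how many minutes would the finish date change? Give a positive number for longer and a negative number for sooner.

-3

Baseline: Compile→UnitTest→Package→Scan = 10+4+4+11 = 29 → 29 minutes.
UnitTest lies on that path, so at 1 minute the path becomes 26 minutes.
New critical path: Compile→Lint→Package→Scan = 10+1+4+11 = 26 ⇒ 26 minutes.
Change in finish: 26 − 29 = -3 minutes.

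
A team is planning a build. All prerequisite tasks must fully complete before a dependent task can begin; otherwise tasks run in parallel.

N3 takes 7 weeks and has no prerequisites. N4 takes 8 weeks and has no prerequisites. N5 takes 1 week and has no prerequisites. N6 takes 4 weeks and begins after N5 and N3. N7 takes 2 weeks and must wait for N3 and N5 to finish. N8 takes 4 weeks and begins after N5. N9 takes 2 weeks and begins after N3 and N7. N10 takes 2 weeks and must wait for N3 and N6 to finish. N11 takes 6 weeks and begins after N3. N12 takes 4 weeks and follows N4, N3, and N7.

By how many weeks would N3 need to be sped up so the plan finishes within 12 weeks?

Current finish: 13 weeks; target: 12.
N3 is on every critical path, so each week cut from N3 cuts the finish by one (this holds down to a finish of 12).
Need 13 − 12 = 1 week off N3 → N3 becomes 6 weeks, finish becomes 12.

1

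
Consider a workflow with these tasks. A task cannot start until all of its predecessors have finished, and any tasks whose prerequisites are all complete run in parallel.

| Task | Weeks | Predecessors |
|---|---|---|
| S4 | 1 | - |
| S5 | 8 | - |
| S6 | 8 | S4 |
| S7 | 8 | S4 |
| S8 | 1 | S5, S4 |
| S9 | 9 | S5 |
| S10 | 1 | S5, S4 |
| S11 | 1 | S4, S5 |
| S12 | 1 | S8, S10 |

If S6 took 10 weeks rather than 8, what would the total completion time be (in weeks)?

17

As given, the longest chain is S5→S9 = 8+9 = 17, so the finish is 17 weeks.
S6 is off the critical path — its longest chain is 9 weeks, giving 8 of slack.
No other chain overtakes it, so the finish is 17 weeks.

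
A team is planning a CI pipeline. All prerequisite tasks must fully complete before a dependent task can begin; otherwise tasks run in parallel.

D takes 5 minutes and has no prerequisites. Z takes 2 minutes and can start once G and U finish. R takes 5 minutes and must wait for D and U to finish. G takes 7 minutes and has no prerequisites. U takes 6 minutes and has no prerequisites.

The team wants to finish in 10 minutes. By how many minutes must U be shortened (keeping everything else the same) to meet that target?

1

Current finish: 11 minutes; target: 10.
U is on every critical path, so each minute cut from U cuts the finish by one (this holds down to a finish of 10).
Need 11 − 10 = 1 minute off U → U becomes 5 minutes, finish becomes 10.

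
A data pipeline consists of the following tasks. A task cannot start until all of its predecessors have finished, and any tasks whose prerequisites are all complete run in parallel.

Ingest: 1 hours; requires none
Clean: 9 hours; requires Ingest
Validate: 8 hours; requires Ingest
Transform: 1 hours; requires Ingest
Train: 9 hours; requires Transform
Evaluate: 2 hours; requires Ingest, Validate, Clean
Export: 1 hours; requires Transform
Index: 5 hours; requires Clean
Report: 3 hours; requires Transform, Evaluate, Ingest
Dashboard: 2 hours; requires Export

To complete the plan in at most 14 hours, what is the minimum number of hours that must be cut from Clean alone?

Current finish: 15 hours; target: 14.
Clean is on every critical path, so each hour cut from Clean cuts the finish by one (this holds down to a finish of 14).
Need 15 − 14 = 1 hour off Clean → Clean becomes 8 hours, finish becomes 14.

1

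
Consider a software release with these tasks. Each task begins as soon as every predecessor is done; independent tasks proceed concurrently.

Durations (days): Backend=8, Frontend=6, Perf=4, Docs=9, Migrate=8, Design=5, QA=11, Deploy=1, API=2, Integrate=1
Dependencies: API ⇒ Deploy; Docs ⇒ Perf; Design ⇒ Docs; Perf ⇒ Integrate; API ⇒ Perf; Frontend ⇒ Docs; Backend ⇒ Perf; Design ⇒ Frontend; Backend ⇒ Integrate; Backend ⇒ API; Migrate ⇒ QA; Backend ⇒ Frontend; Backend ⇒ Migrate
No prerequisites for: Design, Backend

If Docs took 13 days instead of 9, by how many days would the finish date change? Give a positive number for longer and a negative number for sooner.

Actual critical path: Backend→Frontend→Docs→Perf→Integrate = 8+6+9+4+1 = 28 ⇒ 28 days.
Docs lies on that path, so at 13 days the path becomes 32 days.
No other chain overtakes it, so the finish is 32 days.
Change in finish: 32 − 28 = +4 days.

4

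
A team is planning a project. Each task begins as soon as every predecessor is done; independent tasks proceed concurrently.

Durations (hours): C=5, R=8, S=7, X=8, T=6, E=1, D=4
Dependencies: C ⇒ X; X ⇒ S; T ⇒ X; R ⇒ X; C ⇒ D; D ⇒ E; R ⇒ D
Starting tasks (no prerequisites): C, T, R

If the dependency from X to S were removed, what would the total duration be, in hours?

With the dependency in place, R→X→S = 8+8+7 = 23 sets the finish at 23 hours.
Without X→S, S's earliest start moves from 16 to 0.
The longest chain is now R→X = 8+8 = 16, so the project takes 16 hours.

16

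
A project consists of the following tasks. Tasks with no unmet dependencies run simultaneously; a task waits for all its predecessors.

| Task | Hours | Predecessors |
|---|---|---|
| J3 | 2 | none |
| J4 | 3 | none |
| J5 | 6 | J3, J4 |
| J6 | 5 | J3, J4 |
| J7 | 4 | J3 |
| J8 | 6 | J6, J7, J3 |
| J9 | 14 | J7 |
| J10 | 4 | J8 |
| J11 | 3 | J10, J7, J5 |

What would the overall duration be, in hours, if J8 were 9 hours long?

As given, the longest chain is J4→J6→J8→J10→J11 = 3+5+6+4+3 = 21, so the finish is 21 hours.
J8 lies on that path, so at 9 hours the path becomes 24 hours.
No other chain overtakes it, so the finish is 24 hours.

24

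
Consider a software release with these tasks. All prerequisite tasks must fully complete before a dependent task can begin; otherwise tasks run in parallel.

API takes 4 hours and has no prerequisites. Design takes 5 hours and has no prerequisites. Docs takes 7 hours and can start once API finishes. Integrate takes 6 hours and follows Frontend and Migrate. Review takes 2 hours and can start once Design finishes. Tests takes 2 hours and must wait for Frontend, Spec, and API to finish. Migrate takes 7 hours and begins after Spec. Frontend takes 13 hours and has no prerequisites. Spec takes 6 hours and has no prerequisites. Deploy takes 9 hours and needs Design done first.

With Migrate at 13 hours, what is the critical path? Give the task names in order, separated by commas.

Critical path before the change: Spec→Migrate→Integrate = 6+7+6 = 19 giving 19 hours.
Migrate lies on that path, so at 13 hours the path becomes 25 hours.
The critical path is still Spec→Migrate→Integrate; finish is now 25 hours.

Spec, Migrate, Integrate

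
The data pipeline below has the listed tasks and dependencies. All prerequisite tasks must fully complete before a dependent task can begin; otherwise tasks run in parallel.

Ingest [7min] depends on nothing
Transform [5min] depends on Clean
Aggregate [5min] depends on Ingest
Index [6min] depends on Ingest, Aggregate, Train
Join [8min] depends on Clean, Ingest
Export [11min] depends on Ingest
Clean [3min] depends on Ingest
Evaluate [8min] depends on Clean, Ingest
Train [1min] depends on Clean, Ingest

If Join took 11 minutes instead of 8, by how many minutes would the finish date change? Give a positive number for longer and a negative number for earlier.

The binding path is Ingest→Clean→Join = 7+3+8 = 18; finish at 18 minutes.
Since Join is critical, the +3 change carries straight to that chain (now 21 minutes).
That remains the longest chain; total 21 minutes.
Change in finish: 21 − 18 = +3 minutes.

3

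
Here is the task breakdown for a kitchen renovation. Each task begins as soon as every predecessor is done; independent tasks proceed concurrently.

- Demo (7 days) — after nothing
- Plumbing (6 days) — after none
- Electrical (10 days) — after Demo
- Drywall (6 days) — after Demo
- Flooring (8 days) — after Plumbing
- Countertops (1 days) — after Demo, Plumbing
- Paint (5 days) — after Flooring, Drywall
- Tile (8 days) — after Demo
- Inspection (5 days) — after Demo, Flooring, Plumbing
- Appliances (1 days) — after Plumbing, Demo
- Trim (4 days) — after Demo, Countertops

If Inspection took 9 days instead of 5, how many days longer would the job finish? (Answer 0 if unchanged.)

The binding path is Plumbing→Flooring→Inspection = 6+8+5 = 19; finish at 19 days.
Inspection is on the critical path; changing it to 9 makes that path 23 days.
No other chain overtakes it, so the finish is 23 days.
Change in finish: 23 − 19 = +4 days.

4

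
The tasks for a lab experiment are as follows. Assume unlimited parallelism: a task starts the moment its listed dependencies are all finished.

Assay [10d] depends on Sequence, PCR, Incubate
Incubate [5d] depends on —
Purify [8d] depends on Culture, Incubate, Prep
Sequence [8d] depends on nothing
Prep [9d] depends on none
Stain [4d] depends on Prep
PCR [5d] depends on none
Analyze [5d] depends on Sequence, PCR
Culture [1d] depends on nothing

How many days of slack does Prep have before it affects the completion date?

Sequence→Assay = 8+10 = 18 sets the makespan at 18 days.
The longest chain containing Prep totals 17 days.
Float = 18 − 17 = 1.

1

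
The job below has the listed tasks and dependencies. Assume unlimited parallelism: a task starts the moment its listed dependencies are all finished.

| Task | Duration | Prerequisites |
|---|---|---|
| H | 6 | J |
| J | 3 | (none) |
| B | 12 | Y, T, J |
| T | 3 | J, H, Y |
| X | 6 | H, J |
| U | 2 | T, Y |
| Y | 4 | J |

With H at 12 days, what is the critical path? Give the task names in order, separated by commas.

J, H, T, B

Actual critical path: J→H→T→B = 3+6+3+12 = 24 ⇒ 24 days.
H lies on that path, so at 12 days the path becomes 30 days.
No other chain overtakes it, so the finish is 30 days.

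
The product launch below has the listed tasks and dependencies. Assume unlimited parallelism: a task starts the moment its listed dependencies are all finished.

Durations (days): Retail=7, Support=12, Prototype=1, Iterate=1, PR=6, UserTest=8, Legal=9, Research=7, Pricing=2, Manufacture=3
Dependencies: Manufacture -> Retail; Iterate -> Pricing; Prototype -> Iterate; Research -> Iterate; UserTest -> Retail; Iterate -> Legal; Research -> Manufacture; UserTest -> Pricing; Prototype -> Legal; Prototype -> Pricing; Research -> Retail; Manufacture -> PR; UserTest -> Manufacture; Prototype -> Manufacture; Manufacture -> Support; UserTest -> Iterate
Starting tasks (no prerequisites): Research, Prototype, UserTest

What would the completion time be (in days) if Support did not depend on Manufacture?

Original critical path: UserTest→Manufacture→Support = 8+3+12 = 23 ⇒ 23 days.
Without Manufacture→Support, Support's earliest start moves from 11 to 0.
New critical path: UserTest→Iterate→Legal = 8+1+9 = 18 ⇒ 18 days.

18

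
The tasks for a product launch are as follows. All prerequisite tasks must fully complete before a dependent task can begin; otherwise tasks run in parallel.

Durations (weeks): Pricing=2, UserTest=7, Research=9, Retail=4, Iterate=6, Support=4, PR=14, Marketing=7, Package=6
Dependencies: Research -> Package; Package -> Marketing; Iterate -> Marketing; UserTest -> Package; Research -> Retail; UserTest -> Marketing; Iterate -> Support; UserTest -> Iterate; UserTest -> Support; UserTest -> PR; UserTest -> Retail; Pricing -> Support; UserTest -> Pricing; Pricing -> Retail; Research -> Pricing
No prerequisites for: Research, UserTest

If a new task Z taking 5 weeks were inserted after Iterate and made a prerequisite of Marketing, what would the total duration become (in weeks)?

Originally the schedule takes 22 weeks.
With Z inserted, Marketing now waits for max(UserTest, Package, Iterate, Z).
New critical path: UserTest→Iterate→Z→Marketing = 7+6+5+7 = 25 ⇒ 25 weeks.

25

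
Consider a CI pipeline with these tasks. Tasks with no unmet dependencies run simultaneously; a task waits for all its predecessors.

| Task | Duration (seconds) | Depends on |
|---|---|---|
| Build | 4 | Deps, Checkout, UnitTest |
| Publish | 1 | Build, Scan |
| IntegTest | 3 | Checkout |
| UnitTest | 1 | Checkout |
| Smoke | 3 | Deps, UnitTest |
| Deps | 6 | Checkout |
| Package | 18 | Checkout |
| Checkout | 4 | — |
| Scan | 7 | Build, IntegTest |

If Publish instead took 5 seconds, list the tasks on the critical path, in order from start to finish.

The binding path is Checkout→Deps→Build→Scan→Publish = 4+6+4+7+1 = 22; finish at 22 seconds.
Since Publish is critical, the +4 change carries straight to that chain (now 26 seconds).
The critical path is still Checkout→Deps→Build→Scan→Publish; finish is now 26 seconds.

Checkout, Deps, Build, Scan, Publish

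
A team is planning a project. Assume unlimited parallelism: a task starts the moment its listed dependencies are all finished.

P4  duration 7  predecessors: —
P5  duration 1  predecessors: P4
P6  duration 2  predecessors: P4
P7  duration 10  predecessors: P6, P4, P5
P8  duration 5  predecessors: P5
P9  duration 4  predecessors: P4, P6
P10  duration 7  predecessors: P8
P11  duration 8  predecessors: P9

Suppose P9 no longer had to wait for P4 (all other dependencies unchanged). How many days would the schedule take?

21

With the dependency in place, P4→P6→P9→P11 = 7+2+4+8 = 21 sets the finish at 21 days.
Dropping P4→P9 doesn't change P9's earliest start (9); another predecessor still binds.
The longest chain is now P4→P6→P9→P11 = 7+2+4+8 = 21, so the schedule takes 21 days.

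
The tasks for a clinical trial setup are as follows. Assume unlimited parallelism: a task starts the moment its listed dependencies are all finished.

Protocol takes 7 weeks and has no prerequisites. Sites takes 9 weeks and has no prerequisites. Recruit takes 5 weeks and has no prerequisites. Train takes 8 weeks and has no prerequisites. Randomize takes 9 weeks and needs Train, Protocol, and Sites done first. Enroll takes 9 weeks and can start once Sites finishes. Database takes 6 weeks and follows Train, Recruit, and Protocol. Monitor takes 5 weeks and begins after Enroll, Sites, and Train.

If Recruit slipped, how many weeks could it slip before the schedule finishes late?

12

Critical path: Sites→Enroll→Monitor = 9+9+5 = 23, so the finish is 23 weeks.
Recruit finishes as early as 5 and must finish by 17.
So Recruit can slip 17 − 5 = 12 weeks.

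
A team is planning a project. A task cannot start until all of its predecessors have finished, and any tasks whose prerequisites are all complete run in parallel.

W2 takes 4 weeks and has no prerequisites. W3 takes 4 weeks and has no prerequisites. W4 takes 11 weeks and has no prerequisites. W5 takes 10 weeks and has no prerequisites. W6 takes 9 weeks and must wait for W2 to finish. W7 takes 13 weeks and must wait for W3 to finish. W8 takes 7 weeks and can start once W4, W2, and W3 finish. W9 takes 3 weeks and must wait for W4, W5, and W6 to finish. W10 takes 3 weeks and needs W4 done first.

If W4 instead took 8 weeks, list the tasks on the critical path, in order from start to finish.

W3, W7

Baseline: W4→W8 = 11+7 = 18 → 18 weeks.
W4 lies on that path, so at 8 weeks the path becomes 15 weeks.
Now W3→W7 = 4+13 = 17 is longest, so the finish becomes 17 weeks.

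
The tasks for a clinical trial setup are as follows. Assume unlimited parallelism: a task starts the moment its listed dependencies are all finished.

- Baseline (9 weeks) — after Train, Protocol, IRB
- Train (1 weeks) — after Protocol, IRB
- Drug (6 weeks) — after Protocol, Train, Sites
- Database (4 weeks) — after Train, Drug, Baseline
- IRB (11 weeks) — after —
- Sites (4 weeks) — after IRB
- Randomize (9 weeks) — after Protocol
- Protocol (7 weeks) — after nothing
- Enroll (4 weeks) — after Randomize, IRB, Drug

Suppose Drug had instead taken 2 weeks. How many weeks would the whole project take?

25

Actual critical path: IRB→Sites→Drug→Enroll = 11+4+6+4 = 25 ⇒ 25 weeks.
Since Drug is critical, the -4 change carries straight to that chain (now 21 weeks).
New critical path: IRB→Train→Baseline→Database = 11+1+9+4 = 25 ⇒ 25 weeks.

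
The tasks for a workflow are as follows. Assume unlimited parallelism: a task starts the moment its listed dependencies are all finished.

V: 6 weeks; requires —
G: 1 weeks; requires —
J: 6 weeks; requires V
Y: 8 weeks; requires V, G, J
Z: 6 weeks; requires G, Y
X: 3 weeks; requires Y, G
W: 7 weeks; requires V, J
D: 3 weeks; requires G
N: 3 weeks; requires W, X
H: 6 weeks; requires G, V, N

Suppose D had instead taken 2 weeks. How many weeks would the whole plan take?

32

Critical path before the change: V→J→Y→X→N→H = 6+6+8+3+3+6 = 32 giving 32 weeks.
D is off the critical path — its longest chain is 4 weeks, giving 28 of slack.
That remains the longest chain; total 32 weeks.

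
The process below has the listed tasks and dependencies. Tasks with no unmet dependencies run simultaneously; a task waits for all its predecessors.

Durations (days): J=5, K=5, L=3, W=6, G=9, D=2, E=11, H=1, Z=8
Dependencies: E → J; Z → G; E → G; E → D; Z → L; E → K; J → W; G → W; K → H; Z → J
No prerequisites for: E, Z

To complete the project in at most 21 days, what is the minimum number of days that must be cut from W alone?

5

Current finish: 26 days; target: 21.
W is on every critical path, so each day cut from W cuts the finish by one (this holds down to a finish of 21).
Need 26 − 21 = 5 days off W → W becomes 1 day, finish becomes 21.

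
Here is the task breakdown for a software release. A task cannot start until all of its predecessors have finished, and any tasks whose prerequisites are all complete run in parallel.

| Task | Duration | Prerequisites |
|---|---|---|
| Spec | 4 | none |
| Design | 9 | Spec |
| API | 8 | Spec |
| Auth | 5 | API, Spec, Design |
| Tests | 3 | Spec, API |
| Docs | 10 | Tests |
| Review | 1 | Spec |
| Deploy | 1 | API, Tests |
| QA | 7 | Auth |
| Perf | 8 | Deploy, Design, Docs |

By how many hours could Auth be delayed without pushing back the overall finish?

The longest chain is Spec→API→Tests→Docs→Perf = 4+8+3+10+8 = 33; overall finish 33 hours.
The longest chain containing Auth totals 25 hours.
Float = 33 − 25 = 8.

8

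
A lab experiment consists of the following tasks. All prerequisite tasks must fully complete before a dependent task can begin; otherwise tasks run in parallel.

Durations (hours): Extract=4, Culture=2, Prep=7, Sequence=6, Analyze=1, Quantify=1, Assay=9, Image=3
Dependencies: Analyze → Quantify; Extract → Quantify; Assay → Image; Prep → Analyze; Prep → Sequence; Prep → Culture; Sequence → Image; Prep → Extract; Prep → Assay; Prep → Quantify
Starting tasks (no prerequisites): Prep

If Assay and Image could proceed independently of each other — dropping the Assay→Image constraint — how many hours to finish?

With the dependency in place, Prep→Assay→Image = 7+9+3 = 19 sets the finish at 19 hours.
Without Assay→Image, Image's earliest start moves from 16 to 13.
The longest chain is now Prep→Sequence→Image = 7+6+3 = 16, so the plan takes 16 hours.

16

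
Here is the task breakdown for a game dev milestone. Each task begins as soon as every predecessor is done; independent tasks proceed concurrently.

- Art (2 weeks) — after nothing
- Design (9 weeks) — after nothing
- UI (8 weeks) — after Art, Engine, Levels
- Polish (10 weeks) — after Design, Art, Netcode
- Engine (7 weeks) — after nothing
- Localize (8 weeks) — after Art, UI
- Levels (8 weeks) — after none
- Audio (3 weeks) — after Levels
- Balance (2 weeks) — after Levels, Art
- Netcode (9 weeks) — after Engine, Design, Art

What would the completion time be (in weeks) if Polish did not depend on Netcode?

Before: longest chain Design→Netcode→Polish = 9+9+10 = 28, finish 28.
Without Netcode→Polish, Polish's earliest start moves from 18 to 9.
The longest chain is now Levels→UI→Localize = 8+8+8 = 24, so the schedule takes 24 weeks.

24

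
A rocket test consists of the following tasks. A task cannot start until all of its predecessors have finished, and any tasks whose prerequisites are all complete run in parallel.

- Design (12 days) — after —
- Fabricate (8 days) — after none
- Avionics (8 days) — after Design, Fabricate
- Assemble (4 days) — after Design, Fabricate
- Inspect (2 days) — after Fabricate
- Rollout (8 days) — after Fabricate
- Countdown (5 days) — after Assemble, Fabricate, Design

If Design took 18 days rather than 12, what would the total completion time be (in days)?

27

Actual critical path: Design→Assemble→Countdown = 12+4+5 = 21 ⇒ 21 days.
Design lies on that path, so at 18 days the path becomes 27 days.
The critical path is still Design→Assemble→Countdown; finish is now 27 days.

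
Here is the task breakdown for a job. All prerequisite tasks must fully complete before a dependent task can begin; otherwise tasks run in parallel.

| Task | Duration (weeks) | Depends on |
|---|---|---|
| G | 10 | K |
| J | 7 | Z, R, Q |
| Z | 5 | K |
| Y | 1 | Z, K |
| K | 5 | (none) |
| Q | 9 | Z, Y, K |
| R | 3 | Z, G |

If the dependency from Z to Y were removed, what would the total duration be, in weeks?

26

Before: longest chain K→Z→Y→Q→J = 5+5+1+9+7 = 27, finish 27.
Without Z→Y, Y's earliest start moves from 10 to 5.
The longest chain is now K→Z→Q→J = 5+5+9+7 = 26, so the project takes 26 weeks.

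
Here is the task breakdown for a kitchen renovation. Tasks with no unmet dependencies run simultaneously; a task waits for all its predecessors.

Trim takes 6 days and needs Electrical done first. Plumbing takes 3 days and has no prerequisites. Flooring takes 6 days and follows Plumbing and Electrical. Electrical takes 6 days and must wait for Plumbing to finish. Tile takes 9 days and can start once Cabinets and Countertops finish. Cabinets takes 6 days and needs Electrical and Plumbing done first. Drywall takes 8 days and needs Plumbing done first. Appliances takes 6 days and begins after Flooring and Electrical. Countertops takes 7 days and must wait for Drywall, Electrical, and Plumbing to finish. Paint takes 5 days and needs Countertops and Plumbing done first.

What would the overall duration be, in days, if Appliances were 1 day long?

As given, the longest chain is Plumbing→Drywall→Countertops→Tile = 3+8+7+9 = 27, so the finish is 27 days.
The longest path through Appliances is only 21 days, so Appliances has float 6.
That remains the longest chain; total 27 days.

27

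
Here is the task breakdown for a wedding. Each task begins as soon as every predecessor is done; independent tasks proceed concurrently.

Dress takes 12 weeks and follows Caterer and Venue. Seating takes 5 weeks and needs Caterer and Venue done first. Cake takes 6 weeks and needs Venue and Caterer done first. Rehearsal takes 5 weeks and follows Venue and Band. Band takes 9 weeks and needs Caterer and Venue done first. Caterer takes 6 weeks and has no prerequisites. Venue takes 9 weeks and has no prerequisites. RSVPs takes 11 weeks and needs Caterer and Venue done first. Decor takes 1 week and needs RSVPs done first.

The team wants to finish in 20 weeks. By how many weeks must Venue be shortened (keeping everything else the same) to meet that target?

Current finish: 23 weeks; target: 20.
Venue is on every critical path, so each week cut from Venue cuts the finish by one (this holds down to a finish of 20).
Need 23 − 20 = 3 weeks off Venue → Venue becomes 6 weeks, finish becomes 20.

3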